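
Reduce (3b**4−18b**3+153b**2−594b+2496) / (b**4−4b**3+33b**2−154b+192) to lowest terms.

(3b**2−21b+78)/(b**2−5b+6)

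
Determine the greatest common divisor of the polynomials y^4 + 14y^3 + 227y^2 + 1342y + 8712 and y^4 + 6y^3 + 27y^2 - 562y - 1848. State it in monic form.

Euclidean algorithm in ℚ[y]:
  y^4 + 14y^3 + 227y^2 + 1342y + 8712 = (y^4 + 6y^3 + 27y^2 - 562y - 1848) + (8y^3 + 200y^2 + 1904y + 10560)
  y^4 + 6y^3 + 27y^2 - 562y - 1848 = ((1/8)y - 19/8)(8y^3 + 200y^2 + 1904y + 10560) + (264y^2 + 2640y + 23232)
  8y^3 + 200y^2 + 1904y + 10560 = ((1/33)y + 5/11)(264y^2 + 2640y + 23232) + (0)
Last nonzero remainder: 264y^2 + 2640y + 23232. Dividing through by 264 gives the monic gcd y^2 + 10y + 88.

y^2 + 10y + 88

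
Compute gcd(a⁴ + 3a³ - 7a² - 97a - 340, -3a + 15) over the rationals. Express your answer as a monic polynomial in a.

a - 5

By polynomial division,
  a⁴ + 3a³ - 7a² - 97a - 340 = (-(1/3)a³ - (8/3)a² - 11a - 68/3)(-3a + 15) + (0)
Last nonzero remainder: -3a + 15. Dividing through by -3 gives the monic gcd a - 5.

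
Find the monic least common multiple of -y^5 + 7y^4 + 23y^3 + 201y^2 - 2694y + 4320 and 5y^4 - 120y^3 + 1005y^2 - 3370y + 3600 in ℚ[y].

y^6 - 15y^5 + 33y^4 - 17y^3 + 4302y^2 - 25872y + 34560

Euclidean algorithm in ℚ[y]:
  -y^5 + 7y^4 + 23y^3 + 201y^2 - 2694y + 4320 = (-(1/5)y - 17/5)(5y^4 - 120y^3 + 1005y^2 - 3370y + 3600) + (-184y^3 + 2944y^2 - 13432y + 16560)
  5y^4 - 120y^3 + 1005y^2 - 3370y + 3600 = (-(5/184)y + 5/23)(-184y^3 + 2944y^2 - 13432y + 16560) + (0)
Last nonzero remainder: -184y^3 + 2944y^2 - 13432y + 16560. Dividing through by -184 gives the monic gcd y^3 - 16y^2 + 73y - 90.
Then lcm(f, g) = f·g / gcd(f, g); expanding and making the result monic gives the answer.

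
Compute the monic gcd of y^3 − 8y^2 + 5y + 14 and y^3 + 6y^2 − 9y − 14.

Euclidean algorithm in ℚ[y]:
  y^3 − 8y^2 + 5y + 14 = (y^3 + 6y^2 − 9y − 14) + (−14y^2 + 14y + 28)
  y^3 + 6y^2 − 9y − 14 = (−(1/14)y − 1/2)(−14y^2 + 14y + 28) + (0)
Last nonzero remainder: −14y^2 + 14y + 28. Dividing through by −14 gives the monic gcd y^2 − y − 2.

y^2 − y − 2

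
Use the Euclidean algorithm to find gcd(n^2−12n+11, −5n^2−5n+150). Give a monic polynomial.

By polynomial division,
  n^2−12n+11 = (−1/5)(−5n^2−5n+150) + (−13n+41)
  −5n^2−5n+150 = ((5/13)n+270/169)(−13n+41) + (14280/169)
  −13n+41 = (−(2197/14280)n+6929/14280)(14280/169) + (0)
The last nonzero remainder is the constant 14280/169, so the polynomials are coprime and gcd = 1.

1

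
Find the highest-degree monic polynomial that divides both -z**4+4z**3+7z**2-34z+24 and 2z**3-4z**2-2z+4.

Apply the Euclidean algorithm:
  -z**4+4z**3+7z**2-34z+24 = (-(1/2)z+1)(2z**3-4z**2-2z+4) + (10z**2-30z+20)
  2z**3-4z**2-2z+4 = ((1/5)z+1/5)(10z**2-30z+20) + (0)
Last nonzero remainder: 10z**2-30z+20. Dividing through by 10 gives the monic gcd z**2-3z+2.

z**2-3z+2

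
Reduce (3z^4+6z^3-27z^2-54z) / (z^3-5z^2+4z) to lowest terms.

Repeated division with remainder:
  3z^4+6z^3-27z^2-54z = (3z+21)(z^3-5z^2+4z) + (66z^2-138z)
  z^3-5z^2+4z = ((1/66)z-16/363)(66z^2-138z) + (-(252/121)z)
  66z^2-138z = (-(1331/42)z+2783/42)(-(252/121)z) + (0)
Last nonzero remainder: -(252/121)z. Dividing through by -252/121 gives the monic gcd z.
Cancel z from numerator and denominator to get the reduced form.

(3z^3+6z^2-27z-54)/(z^2-5z+4)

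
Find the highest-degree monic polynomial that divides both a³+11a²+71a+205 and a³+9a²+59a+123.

a²+6a+41

Euclidean algorithm in ℚ[a]:
  a³+11a²+71a+205 = (a³+9a²+59a+123) + (2a²+12a+82)
  a³+9a²+59a+123 = ((1/2)a+3/2)(2a²+12a+82) + (0)
Last nonzero remainder: 2a²+12a+82. Dividing through by 2 gives the monic gcd a²+6a+41.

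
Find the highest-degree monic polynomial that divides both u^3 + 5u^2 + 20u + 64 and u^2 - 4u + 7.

1

Repeated division with remainder:
  u^3 + 5u^2 + 20u + 64 = (u + 9)(u^2 - 4u + 7) + (49u + 1)
  u^2 - 4u + 7 = ((1/49)u - 197/2401)(49u + 1) + (17004/2401)
  49u + 1 = ((117649/17004)u + 2401/17004)(17004/2401) + (0)
The last nonzero remainder is the constant 17004/2401, so the polynomials are coprime and gcd = 1.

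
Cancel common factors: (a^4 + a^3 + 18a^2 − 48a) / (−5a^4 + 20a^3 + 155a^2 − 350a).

(−a^2 − 3a − 24)/(5a^2 − 10a − 175)

By polynomial division,
  a^4 + a^3 + 18a^2 − 48a = (−1/5)(−5a^4 + 20a^3 + 155a^2 − 350a) + (5a^3 + 49a^2 − 118a)
  −5a^4 + 20a^3 + 155a^2 − 350a = (−a + 69/5)(5a^3 + 49a^2 − 118a) + (−(3196/5)a^2 + (6392/5)a)
  5a^3 + 49a^2 − 118a = (−(25/3196)a − 295/3196)(−(3196/5)a^2 + (6392/5)a) + (0)
Last nonzero remainder: −(3196/5)a^2 + (6392/5)a. Dividing through by −3196/5 gives the monic gcd a^2 − 2a.
Cancel a^2 − 2a from numerator and denominator to get the reduced form.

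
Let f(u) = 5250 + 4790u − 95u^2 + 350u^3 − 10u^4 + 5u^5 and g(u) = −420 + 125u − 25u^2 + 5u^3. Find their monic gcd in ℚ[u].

Apply the Euclidean algorithm:
  5u^5 − 10u^4 + 350u^3 − 95u^2 + 4790u + 5250 = (u^2 + 3u + 60)(5u^3 − 25u^2 + 125u − 420) + (1450u^2 − 1450u + 30450)
  5u^3 − 25u^2 + 125u − 420 = ((1/290)u − 2/145)(1450u^2 − 1450u + 30450) + (0)
Last nonzero remainder: 1450u^2 − 1450u + 30450. Dividing through by 1450 gives the monic gcd u^2 − u + 21.

21 − u + u^2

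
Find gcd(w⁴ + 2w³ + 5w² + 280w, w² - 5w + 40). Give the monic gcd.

By polynomial division,
  w⁴ + 2w³ + 5w² + 280w = (w² + 7w)(w² - 5w + 40) + (0)
The last nonzero remainder w² - 5w + 40 is already monic.

w² - 5w + 40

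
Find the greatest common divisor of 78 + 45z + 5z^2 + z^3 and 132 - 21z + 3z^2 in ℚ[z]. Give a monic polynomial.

1

Repeated division with remainder:
  z^3 + 5z^2 + 45z + 78 = ((1/3)z + 4)(3z^2 - 21z + 132) + (85z - 450)
  3z^2 - 21z + 132 = ((3/85)z - 87/1445)(85z - 450) + (30318/289)
  85z - 450 = ((24565/30318)z - 21675/5053)(30318/289) + (0)
The last nonzero remainder is the constant 30318/289, so the polynomials are coprime and gcd = 1.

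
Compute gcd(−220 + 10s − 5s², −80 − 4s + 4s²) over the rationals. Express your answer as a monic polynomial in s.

1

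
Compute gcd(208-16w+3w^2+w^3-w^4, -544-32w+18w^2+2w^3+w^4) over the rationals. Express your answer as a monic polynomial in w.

-16+w^2

Euclidean algorithm in ℚ[w]:
  -w^4+w^3+3w^2-16w+208 = (-1)(w^4+2w^3+18w^2-32w-544) + (3w^3+21w^2-48w-336)
  w^4+2w^3+18w^2-32w-544 = ((1/3)w-5/3)(3w^3+21w^2-48w-336) + (69w^2-1104)
  3w^3+21w^2-48w-336 = ((1/23)w+7/23)(69w^2-1104) + (0)
Last nonzero remainder: 69w^2-1104. Dividing through by 69 gives the monic gcd w^2-16.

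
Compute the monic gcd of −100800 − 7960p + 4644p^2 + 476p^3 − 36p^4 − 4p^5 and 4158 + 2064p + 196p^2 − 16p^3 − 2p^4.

63 + 16p + p^2

Apply the Euclidean algorithm:
  −4p^5 − 36p^4 + 476p^3 + 4644p^2 − 7960p − 100800 = (2p + 2)(−2p^4 − 16p^3 + 196p^2 + 2064p + 4158) + (116p^3 + 124p^2 − 20404p − 109116)
  −2p^4 − 16p^3 + 196p^2 + 2064p + 4158 = (−(1/58)p − 201/1682)(116p^3 + 124p^2 − 20404p − 109116) + (−(118560/841)p^2 − (1896960/841)p − 7469280/841)
  116p^3 + 124p^2 − 20404p − 109116 = (−(24389/29640)p + 364153/29640)(−(118560/841)p^2 − (1896960/841)p − 7469280/841) + (0)
Last nonzero remainder: −(118560/841)p^2 − (1896960/841)p − 7469280/841. Dividing through by −118560/841 gives the monic gcd p^2 + 16p + 63.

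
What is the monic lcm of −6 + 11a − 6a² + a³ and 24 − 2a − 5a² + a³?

48 − 76a + 20a² + 15a³ − 8a⁴ + a⁵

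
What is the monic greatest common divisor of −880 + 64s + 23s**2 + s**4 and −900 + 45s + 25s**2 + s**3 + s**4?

Euclidean algorithm in ℚ[s]:
  s**4 + 23s**2 + 64s − 880 = (s**4 + s**3 + 25s**2 + 45s − 900) + (−s**3 − 2s**2 + 19s + 20)
  s**4 + s**3 + 25s**2 + 45s − 900 = (−s + 1)(−s**3 − 2s**2 + 19s + 20) + (46s**2 + 46s − 920)
  −s**3 − 2s**2 + 19s + 20 = (−(1/46)s − 1/46)(46s**2 + 46s − 920) + (0)
Last nonzero remainder: 46s**2 + 46s − 920. Dividing through by 46 gives the monic gcd s**2 + s − 20.

−20 + s + s**2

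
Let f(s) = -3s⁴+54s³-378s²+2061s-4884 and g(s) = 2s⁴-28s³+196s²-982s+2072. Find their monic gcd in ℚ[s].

s³-7s²+49s-148

Repeated division with remainder:
  -3s⁴+54s³-378s²+2061s-4884 = (-3/2)(2s⁴-28s³+196s²-982s+2072) + (12s³-84s²+588s-1776)
  2s⁴-28s³+196s²-982s+2072 = ((1/6)s-7/6)(12s³-84s²+588s-1776) + (0)
Last nonzero remainder: 12s³-84s²+588s-1776. Dividing through by 12 gives the monic gcd s³-7s²+49s-148.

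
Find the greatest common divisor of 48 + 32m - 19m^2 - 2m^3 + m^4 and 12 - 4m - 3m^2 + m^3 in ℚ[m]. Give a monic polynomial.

Apply the Euclidean algorithm:
  m^4 - 2m^3 - 19m^2 + 32m + 48 = (m + 1)(m^3 - 3m^2 - 4m + 12) + (-12m^2 + 24m + 36)
  m^3 - 3m^2 - 4m + 12 = (-(1/12)m + 1/12)(-12m^2 + 24m + 36) + (-3m + 9)
  -12m^2 + 24m + 36 = (4m + 4)(-3m + 9) + (0)
Last nonzero remainder: -3m + 9. Dividing through by -3 gives the monic gcd m - 3.

-3 + m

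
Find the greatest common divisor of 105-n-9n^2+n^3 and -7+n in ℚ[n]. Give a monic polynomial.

Repeated division with remainder:
  n^3-9n^2-n+105 = (n^2-2n-15)(n-7) + (0)
The last nonzero remainder n-7 is already monic.

-7+n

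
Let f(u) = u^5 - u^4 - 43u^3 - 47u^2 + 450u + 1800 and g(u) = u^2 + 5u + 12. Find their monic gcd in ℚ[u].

u^2 + 5u + 12

Apply the Euclidean algorithm:
  u^5 - u^4 - 43u^3 - 47u^2 + 450u + 1800 = (u^3 - 6u^2 - 25u + 150)(u^2 + 5u + 12) + (0)
The last nonzero remainder u^2 + 5u + 12 is already monic.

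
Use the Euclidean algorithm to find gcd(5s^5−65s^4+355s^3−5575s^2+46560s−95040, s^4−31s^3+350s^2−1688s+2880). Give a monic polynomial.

Apply the Euclidean algorithm:
  5s^5−65s^4+355s^3−5575s^2+46560s−95040 = (5s+90)(s^4−31s^3+350s^2−1688s+2880) + (1395s^3−28635s^2+184080s−354240)
  s^4−31s^3+350s^2−1688s+2880 = ((1/1395)s−974/129735)(1395s^3−28635s^2+184080s−354240) + ((26488/8649)s^2−(450296/8649)s+211904/961)
  1395s^3−28635s^2+184080s−354240 = ((12065355/26488)s−5319135/3311)((26488/8649)s^2−(450296/8649)s+211904/961) + (0)
Last nonzero remainder: (26488/8649)s^2−(450296/8649)s+211904/961. Dividing through by 26488/8649 gives the monic gcd s^2−17s+72.

s^2−17s+72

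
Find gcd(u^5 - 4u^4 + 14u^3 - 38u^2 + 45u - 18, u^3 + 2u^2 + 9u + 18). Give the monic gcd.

u^2 + 9

By polynomial division,
  u^5 - 4u^4 + 14u^3 - 38u^2 + 45u - 18 = (u^2 - 6u + 17)(u^3 + 2u^2 + 9u + 18) + (-36u^2 - 324)
  u^3 + 2u^2 + 9u + 18 = (-(1/36)u - 1/18)(-36u^2 - 324) + (0)
Last nonzero remainder: -36u^2 - 324. Dividing through by -36 gives the monic gcd u^2 + 9.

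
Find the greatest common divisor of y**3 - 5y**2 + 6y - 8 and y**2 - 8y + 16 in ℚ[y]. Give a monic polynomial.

Apply the Euclidean algorithm:
  y**3 - 5y**2 + 6y - 8 = (y + 3)(y**2 - 8y + 16) + (14y - 56)
  y**2 - 8y + 16 = ((1/14)y - 2/7)(14y - 56) + (0)
Last nonzero remainder: 14y - 56. Dividing through by 14 gives the monic gcd y - 4.

y - 4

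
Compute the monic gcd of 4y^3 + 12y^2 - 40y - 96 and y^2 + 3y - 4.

y + 4

By polynomial division,
  4y^3 + 12y^2 - 40y - 96 = (4y)(y^2 + 3y - 4) + (-24y - 96)
  y^2 + 3y - 4 = (-(1/24)y + 1/24)(-24y - 96) + (0)
Last nonzero remainder: -24y - 96. Dividing through by -24 gives the monic gcd y + 4.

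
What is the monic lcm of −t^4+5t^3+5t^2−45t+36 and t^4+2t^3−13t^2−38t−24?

Euclidean algorithm in ℚ[t]:
  −t^4+5t^3+5t^2−45t+36 = (−1)(t^4+2t^3−13t^2−38t−24) + (7t^3−8t^2−83t+12)
  t^4+2t^3−13t^2−38t−24 = ((1/7)t+22/49)(7t^3−8t^2−83t+12) + ((120/49)t^2−(120/49)t−1440/49)
  7t^3−8t^2−83t+12 = ((343/120)t−49/120)((120/49)t^2−(120/49)t−1440/49) + (0)
Last nonzero remainder: (120/49)t^2−(120/49)t−1440/49. Dividing through by 120/49 gives the monic gcd t^2−t−12.
Then lcm(f, g) = f·g / gcd(f, g); expanding and making the result monic gives the answer.

t^6−2t^5−18t^4+20t^3+89t^2−18t−72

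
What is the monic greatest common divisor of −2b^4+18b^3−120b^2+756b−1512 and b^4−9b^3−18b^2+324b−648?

b^2−9b+18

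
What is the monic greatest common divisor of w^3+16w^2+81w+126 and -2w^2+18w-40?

1

By polynomial division,
  w^3+16w^2+81w+126 = (-(1/2)w-25/2)(-2w^2+18w-40) + (286w-374)
  -2w^2+18w-40 = (-(1/143)w+100/1859)(286w-374) + (-3360/169)
  286w-374 = (-(24167/1680)w+31603/1680)(-3360/169) + (0)
The last nonzero remainder is the constant -3360/169, so the polynomials are coprime and gcd = 1.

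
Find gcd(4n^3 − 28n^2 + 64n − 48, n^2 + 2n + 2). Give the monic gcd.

By polynomial division,
  4n^3 − 28n^2 + 64n − 48 = (4n − 36)(n^2 + 2n + 2) + (128n + 24)
  n^2 + 2n + 2 = ((1/128)n + 29/2048)(128n + 24) + (425/256)
  128n + 24 = ((32768/425)n + 6144/425)(425/256) + (0)
The last nonzero remainder is the constant 425/256, so the polynomials are coprime and gcd = 1.

1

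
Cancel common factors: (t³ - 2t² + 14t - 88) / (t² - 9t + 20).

Euclidean algorithm in ℚ[t]:
  t³ - 2t² + 14t - 88 = (t + 7)(t² - 9t + 20) + (57t - 228)
  t² - 9t + 20 = ((1/57)t - 5/57)(57t - 228) + (0)
Last nonzero remainder: 57t - 228. Dividing through by 57 gives the monic gcd t - 4.
Cancel t - 4 from numerator and denominator to get the reduced form.

(t² + 2t + 22)/(t - 5)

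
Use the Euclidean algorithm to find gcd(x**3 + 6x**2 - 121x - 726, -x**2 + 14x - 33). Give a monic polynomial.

x - 11

Repeated division with remainder:
  x**3 + 6x**2 - 121x - 726 = (-x - 20)(-x**2 + 14x - 33) + (126x - 1386)
  -x**2 + 14x - 33 = (-(1/126)x + 1/42)(126x - 1386) + (0)
Last nonzero remainder: 126x - 1386. Dividing through by 126 gives the monic gcd x - 11.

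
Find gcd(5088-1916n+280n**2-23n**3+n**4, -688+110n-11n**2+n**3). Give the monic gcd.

-8+n

Repeated division with remainder:
  n**4-23n**3+280n**2-1916n+5088 = (n-12)(n**3-11n**2+110n-688) + (38n**2+92n-3168)
  n**3-11n**2+110n-688 = ((1/38)n-255/722)(38n**2+92n-3168) + ((81536/361)n-652288/361)
  38n**2+92n-3168 = ((6859/40768)n+35739/20384)((81536/361)n-652288/361) + (0)
Last nonzero remainder: (81536/361)n-652288/361. Dividing through by 81536/361 gives the monic gcd n-8.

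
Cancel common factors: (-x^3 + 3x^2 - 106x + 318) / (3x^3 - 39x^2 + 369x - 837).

(-x^2 - 106)/(3x^2 - 30x + 279)

By polynomial division,
  -x^3 + 3x^2 - 106x + 318 = (-1/3)(3x^3 - 39x^2 + 369x - 837) + (-10x^2 + 17x + 39)
  3x^3 - 39x^2 + 369x - 837 = (-(3/10)x + 339/100)(-10x^2 + 17x + 39) + ((32307/100)x - 96921/100)
  -10x^2 + 17x + 39 = (-(1000/32307)x - 1300/32307)((32307/100)x - 96921/100) + (0)
Last nonzero remainder: (32307/100)x - 96921/100. Dividing through by 32307/100 gives the monic gcd x - 3.
Cancel x - 3 from numerator and denominator to get the reduced form.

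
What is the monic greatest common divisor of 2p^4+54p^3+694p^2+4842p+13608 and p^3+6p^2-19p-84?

Apply the Euclidean algorithm:
  2p^4+54p^3+694p^2+4842p+13608 = (2p+42)(p^3+6p^2-19p-84) + (480p^2+5808p+17136)
  p^3+6p^2-19p-84 = ((1/480)p-61/4800)(480p^2+5808p+17136) + ((1911/100)p+13377/100)
  480p^2+5808p+17136 = ((16000/637)p+81600/637)((1911/100)p+13377/100) + (0)
Last nonzero remainder: (1911/100)p+13377/100. Dividing through by 1911/100 gives the monic gcd p+7.

p+7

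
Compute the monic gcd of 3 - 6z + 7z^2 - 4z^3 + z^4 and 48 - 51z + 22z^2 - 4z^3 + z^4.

3 - 3z + z^2

Apply the Euclidean algorithm:
  z^4 - 4z^3 + 7z^2 - 6z + 3 = (z^4 - 4z^3 + 22z^2 - 51z + 48) + (-15z^2 + 45z - 45)
  z^4 - 4z^3 + 22z^2 - 51z + 48 = (-(1/15)z^2 + (1/15)z - 16/15)(-15z^2 + 45z - 45) + (0)
Last nonzero remainder: -15z^2 + 45z - 45. Dividing through by -15 gives the monic gcd z^2 - 3z + 3.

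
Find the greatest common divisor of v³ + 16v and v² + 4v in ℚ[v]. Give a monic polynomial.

v

Euclidean algorithm in ℚ[v]:
  v³ + 16v = (v - 4)(v² + 4v) + (32v)
  v² + 4v = ((1/32)v + 1/8)(32v) + (0)
Last nonzero remainder: 32v. Dividing through by 32 gives the monic gcd v.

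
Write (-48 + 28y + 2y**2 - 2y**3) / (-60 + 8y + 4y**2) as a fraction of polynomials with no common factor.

By polynomial division,
  -2y**3 + 2y**2 + 28y - 48 = (-(1/2)y + 3/2)(4y**2 + 8y - 60) + (-14y + 42)
  4y**2 + 8y - 60 = (-(2/7)y - 10/7)(-14y + 42) + (0)
Last nonzero remainder: -14y + 42. Dividing through by -14 gives the monic gcd y - 3.
Cancel y - 3 from numerator and denominator to get the reduced form.

(8 - 2y - y**2)/(10 + 2y)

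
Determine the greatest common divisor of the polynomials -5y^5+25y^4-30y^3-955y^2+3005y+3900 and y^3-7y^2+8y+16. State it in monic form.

y^2-3y-4

By polynomial division,
  -5y^5+25y^4-30y^3-955y^2+3005y+3900 = (-5y^2-10y-60)(y^3-7y^2+8y+16) + (-1215y^2+3645y+4860)
  y^3-7y^2+8y+16 = (-(1/1215)y+4/1215)(-1215y^2+3645y+4860) + (0)
Last nonzero remainder: -1215y^2+3645y+4860. Dividing through by -1215 gives the monic gcd y^2-3y-4.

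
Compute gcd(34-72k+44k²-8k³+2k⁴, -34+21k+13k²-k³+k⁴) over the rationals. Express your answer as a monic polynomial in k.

-17+19k-3k²+k³

Repeated division with remainder:
  2k⁴-8k³+44k²-72k+34 = (2)(k⁴-k³+13k²+21k-34) + (-6k³+18k²-114k+102)
  k⁴-k³+13k²+21k-34 = (-(1/6)k-1/3)(-6k³+18k²-114k+102) + (0)
Last nonzero remainder: -6k³+18k²-114k+102. Dividing through by -6 gives the monic gcd k³-3k²+19k-17.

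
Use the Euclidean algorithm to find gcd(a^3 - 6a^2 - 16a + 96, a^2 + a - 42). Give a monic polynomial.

a - 6

Apply the Euclidean algorithm:
  a^3 - 6a^2 - 16a + 96 = (a - 7)(a^2 + a - 42) + (33a - 198)
  a^2 + a - 42 = ((1/33)a + 7/33)(33a - 198) + (0)
Last nonzero remainder: 33a - 198. Dividing through by 33 gives the monic gcd a - 6.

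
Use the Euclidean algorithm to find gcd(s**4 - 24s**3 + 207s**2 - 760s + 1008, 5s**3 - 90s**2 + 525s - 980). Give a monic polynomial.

Repeated division with remainder:
  s**4 - 24s**3 + 207s**2 - 760s + 1008 = ((1/5)s - 6/5)(5s**3 - 90s**2 + 525s - 980) + (-6s**2 + 66s - 168)
  5s**3 - 90s**2 + 525s - 980 = (-(5/6)s + 35/6)(-6s**2 + 66s - 168) + (0)
Last nonzero remainder: -6s**2 + 66s - 168. Dividing through by -6 gives the monic gcd s**2 - 11s + 28.

s**2 - 11s + 28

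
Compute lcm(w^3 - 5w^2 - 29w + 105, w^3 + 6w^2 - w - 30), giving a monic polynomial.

w^5 - 4w^4 - 40w^3 + 106w^2 + 279w - 630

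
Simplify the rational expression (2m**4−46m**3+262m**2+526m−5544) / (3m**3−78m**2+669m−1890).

Apply the Euclidean algorithm:
  2m**4−46m**3+262m**2+526m−5544 = ((2/3)m+2)(3m**3−78m**2+669m−1890) + (−28m**2+448m−1764)
  3m**3−78m**2+669m−1890 = (−(3/28)m+15/14)(−28m**2+448m−1764) + (0)
Last nonzero remainder: −28m**2+448m−1764. Dividing through by −28 gives the monic gcd m**2−16m+63.
Cancel m**2−16m+63 from numerator and denominator to get the reduced form.

(2m**2−14m−88)/(3m−30)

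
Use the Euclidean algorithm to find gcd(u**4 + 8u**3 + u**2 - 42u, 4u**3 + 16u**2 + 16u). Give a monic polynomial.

u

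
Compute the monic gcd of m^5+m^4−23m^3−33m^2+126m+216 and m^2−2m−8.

m^2−2m−8

Repeated division with remainder:
  m^5+m^4−23m^3−33m^2+126m+216 = (m^3+3m^2−9m−27)(m^2−2m−8) + (0)
The last nonzero remainder m^2−2m−8 is already monic.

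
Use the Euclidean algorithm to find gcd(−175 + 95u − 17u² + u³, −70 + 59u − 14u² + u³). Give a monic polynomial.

35 − 12u + u²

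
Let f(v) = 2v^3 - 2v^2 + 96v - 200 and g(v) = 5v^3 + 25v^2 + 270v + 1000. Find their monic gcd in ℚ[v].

Repeated division with remainder:
  2v^3 - 2v^2 + 96v - 200 = (2/5)(5v^3 + 25v^2 + 270v + 1000) + (-12v^2 - 12v - 600)
  5v^3 + 25v^2 + 270v + 1000 = (-(5/12)v - 5/3)(-12v^2 - 12v - 600) + (0)
Last nonzero remainder: -12v^2 - 12v - 600. Dividing through by -12 gives the monic gcd v^2 + v + 50.

v^2 + v + 50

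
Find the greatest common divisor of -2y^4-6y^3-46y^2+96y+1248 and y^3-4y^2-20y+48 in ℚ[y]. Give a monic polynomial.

y+4

By polynomial division,
  -2y^4-6y^3-46y^2+96y+1248 = (-2y-14)(y^3-4y^2-20y+48) + (-142y^2-88y+1920)
  y^3-4y^2-20y+48 = (-(1/142)y+164/5041)(-142y^2-88y+1920) + (-(18228/5041)y-72912/5041)
  -142y^2-88y+1920 = ((357911/9114)y-201640/1519)(-(18228/5041)y-72912/5041) + (0)
Last nonzero remainder: -(18228/5041)y-72912/5041. Dividing through by -18228/5041 gives the monic gcd y+4.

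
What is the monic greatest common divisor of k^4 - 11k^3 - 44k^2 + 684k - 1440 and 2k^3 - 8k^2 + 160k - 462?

k - 3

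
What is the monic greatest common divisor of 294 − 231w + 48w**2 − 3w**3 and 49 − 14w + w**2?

49 − 14w + w**2

Apply the Euclidean algorithm:
  −3w**3 + 48w**2 − 231w + 294 = (−3w + 6)(w**2 − 14w + 49) + (0)
The last nonzero remainder w**2 − 14w + 49 is already monic.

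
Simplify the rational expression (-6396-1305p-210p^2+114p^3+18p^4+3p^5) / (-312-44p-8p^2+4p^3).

(-492+51p+6p^2+3p^3)/(-24+4p)

Repeated division with remainder:
  3p^5+18p^4+114p^3-210p^2-1305p-6396 = ((3/4)p^2+6p+195/4)(4p^3-8p^2-44p-312) + (678p^2+2712p+8814)
  4p^3-8p^2-44p-312 = ((2/339)p-4/113)(678p^2+2712p+8814) + (0)
Last nonzero remainder: 678p^2+2712p+8814. Dividing through by 678 gives the monic gcd p^2+4p+13.
Cancel p^2+4p+13 from numerator and denominator to get the reduced form.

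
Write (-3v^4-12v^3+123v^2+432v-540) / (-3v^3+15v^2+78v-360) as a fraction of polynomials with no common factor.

Euclidean algorithm in ℚ[v]:
  -3v^4-12v^3+123v^2+432v-540 = (v+9)(-3v^3+15v^2+78v-360) + (-90v^2+90v+2700)
  -3v^3+15v^2+78v-360 = ((1/30)v-2/15)(-90v^2+90v+2700) + (0)
Last nonzero remainder: -90v^2+90v+2700. Dividing through by -90 gives the monic gcd v^2-v-30.
Cancel v^2-v-30 from numerator and denominator to get the reduced form.

(v^2+5v-6)/(v-4)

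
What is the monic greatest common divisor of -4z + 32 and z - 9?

1

Apply the Euclidean algorithm:
  -4z + 32 = (-4)(z - 9) + (-4)
  z - 9 = (-(1/4)z + 9/4)(-4) + (0)
The last nonzero remainder is the constant -4, so the polynomials are coprime and gcd = 1.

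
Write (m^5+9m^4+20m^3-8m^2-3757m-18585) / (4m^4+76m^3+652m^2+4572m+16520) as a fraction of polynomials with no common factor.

By polynomial division,
  m^5+9m^4+20m^3-8m^2-3757m-18585 = ((1/4)m-5/2)(4m^4+76m^3+652m^2+4572m+16520) + (47m^3+479m^2+3543m+22715)
  4m^4+76m^3+652m^2+4572m+16520 = ((4/47)m+1656/2209)(47m^3+479m^2+3543m+22715) + (-(19040/2209)m^2-(38080/2209)m-1123360/2209)
  47m^3+479m^2+3543m+22715 = (-(103823/19040)m-24299/544)(-(19040/2209)m^2-(38080/2209)m-1123360/2209) + (0)
Last nonzero remainder: -(19040/2209)m^2-(38080/2209)m-1123360/2209. Dividing through by -19040/2209 gives the monic gcd m^2+2m+59.
Cancel m^2+2m+59 from numerator and denominator to get the reduced form.

(m^3+7m^2-53m-315)/(4m^2+68m+280)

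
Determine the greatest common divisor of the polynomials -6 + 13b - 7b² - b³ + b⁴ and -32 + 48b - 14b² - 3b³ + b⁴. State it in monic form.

Apply the Euclidean algorithm:
  b⁴ - b³ - 7b² + 13b - 6 = (b⁴ - 3b³ - 14b² + 48b - 32) + (2b³ + 7b² - 35b + 26)
  b⁴ - 3b³ - 14b² + 48b - 32 = ((1/2)b - 13/4)(2b³ + 7b² - 35b + 26) + ((105/4)b² - (315/4)b + 105/2)
  2b³ + 7b² - 35b + 26 = ((8/105)b + 52/105)((105/4)b² - (315/4)b + 105/2) + (0)
Last nonzero remainder: (105/4)b² - (315/4)b + 105/2. Dividing through by 105/4 gives the monic gcd b² - 3b + 2.

2 - 3b + b²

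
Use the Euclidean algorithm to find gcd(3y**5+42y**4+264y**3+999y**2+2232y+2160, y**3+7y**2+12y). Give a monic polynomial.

y**2+7y+12

Euclidean algorithm in ℚ[y]:
  3y**5+42y**4+264y**3+999y**2+2232y+2160 = (3y**2+21y+81)(y**3+7y**2+12y) + (180y**2+1260y+2160)
  y**3+7y**2+12y = ((1/180)y)(180y**2+1260y+2160) + (0)
Last nonzero remainder: 180y**2+1260y+2160. Dividing through by 180 gives the monic gcd y**2+7y+12.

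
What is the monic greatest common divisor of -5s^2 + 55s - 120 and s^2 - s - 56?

s - 8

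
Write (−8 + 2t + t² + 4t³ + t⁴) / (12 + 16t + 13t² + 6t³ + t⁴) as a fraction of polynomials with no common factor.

Apply the Euclidean algorithm:
  t⁴ + 4t³ + t² + 2t − 8 = (t⁴ + 6t³ + 13t² + 16t + 12) + (−2t³ − 12t² − 14t − 20)
  t⁴ + 6t³ + 13t² + 16t + 12 = (−(1/2)t)(−2t³ − 12t² − 14t − 20) + (6t² + 6t + 12)
  −2t³ − 12t² − 14t − 20 = (−(1/3)t − 5/3)(6t² + 6t + 12) + (0)
Last nonzero remainder: 6t² + 6t + 12. Dividing through by 6 gives the monic gcd t² + t + 2.
Cancel t² + t + 2 from numerator and denominator to get the reduced form.

(−4 + 3t + t²)/(6 + 5t + t²)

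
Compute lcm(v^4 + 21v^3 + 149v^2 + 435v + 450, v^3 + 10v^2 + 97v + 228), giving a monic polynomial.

Apply the Euclidean algorithm:
  v^4 + 21v^3 + 149v^2 + 435v + 450 = (v + 11)(v^3 + 10v^2 + 97v + 228) + (-58v^2 - 860v - 2058)
  v^3 + 10v^2 + 97v + 228 = (-(1/58)v + 70/841)(-58v^2 - 860v - 2058) + ((111936/841)v + 335808/841)
  -58v^2 - 860v - 2058 = (-(24389/55968)v - 288463/55968)((111936/841)v + 335808/841) + (0)
Last nonzero remainder: (111936/841)v + 335808/841. Dividing through by 111936/841 gives the monic gcd v + 3.
Then lcm(f, g) = f·g / gcd(f, g); expanding and making the result monic gives the answer.

v^6 + 28v^5 + 372v^4 + 3074v^3 + 14819v^2 + 36210v + 34200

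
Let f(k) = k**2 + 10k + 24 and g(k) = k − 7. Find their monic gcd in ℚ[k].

Apply the Euclidean algorithm:
  k**2 + 10k + 24 = (k + 17)(k − 7) + (143)
  k − 7 = ((1/143)k − 7/143)(143) + (0)
The last nonzero remainder is the constant 143, so the polynomials are coprime and gcd = 1.

1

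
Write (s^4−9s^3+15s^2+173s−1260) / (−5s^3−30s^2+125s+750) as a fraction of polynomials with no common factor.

(−s^3+14s^2−85s+252)/(5s^2+5s−150)

By polynomial division,
  s^4−9s^3+15s^2+173s−1260 = (−(1/5)s+3)(−5s^3−30s^2+125s+750) + (130s^2−52s−3510)
  −5s^3−30s^2+125s+750 = (−(1/26)s−16/65)(130s^2−52s−3510) + (−(114/5)s−114)
  130s^2−52s−3510 = (−(325/57)s+585/19)(−(114/5)s−114) + (0)
Last nonzero remainder: −(114/5)s−114. Dividing through by −114/5 gives the monic gcd s+5.
Cancel s+5 from numerator and denominator to get the reduced form.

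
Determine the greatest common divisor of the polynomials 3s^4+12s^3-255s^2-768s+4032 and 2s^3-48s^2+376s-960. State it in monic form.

s-8

Repeated division with remainder:
  3s^4+12s^3-255s^2-768s+4032 = ((3/2)s+42)(2s^3-48s^2+376s-960) + (1197s^2-15120s+44352)
  2s^3-48s^2+376s-960 = ((2/1197)s-48/2527)(1197s^2-15120s+44352) + ((5304/361)s-42432/361)
  1197s^2-15120s+44352 = ((144039/1768)s-83391/221)((5304/361)s-42432/361) + (0)
Last nonzero remainder: (5304/361)s-42432/361. Dividing through by 5304/361 gives the monic gcd s-8.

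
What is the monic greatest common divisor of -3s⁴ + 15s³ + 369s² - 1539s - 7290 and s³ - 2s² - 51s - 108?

By polynomial division,
  -3s⁴ + 15s³ + 369s² - 1539s - 7290 = (-3s + 9)(s³ - 2s² - 51s - 108) + (234s² - 1404s - 6318)
  s³ - 2s² - 51s - 108 = ((1/234)s + 2/117)(234s² - 1404s - 6318) + (0)
Last nonzero remainder: 234s² - 1404s - 6318. Dividing through by 234 gives the monic gcd s² - 6s - 27.

s² - 6s - 27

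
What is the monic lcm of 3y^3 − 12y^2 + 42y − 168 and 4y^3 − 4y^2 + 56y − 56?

Repeated division with remainder:
  3y^3 − 12y^2 + 42y − 168 = (3/4)(4y^3 − 4y^2 + 56y − 56) + (−9y^2 − 126)
  4y^3 − 4y^2 + 56y − 56 = (−(4/9)y + 4/9)(−9y^2 − 126) + (0)
Last nonzero remainder: −9y^2 − 126. Dividing through by −9 gives the monic gcd y^2 + 14.
Then lcm(f, g) = f·g / gcd(f, g); expanding and making the result monic gives the answer.

y^4 − 5y^3 + 18y^2 − 70y + 56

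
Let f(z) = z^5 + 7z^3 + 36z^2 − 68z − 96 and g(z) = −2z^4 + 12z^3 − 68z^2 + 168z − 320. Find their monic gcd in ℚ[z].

Apply the Euclidean algorithm:
  z^5 + 7z^3 + 36z^2 − 68z − 96 = (−(1/2)z − 3)(−2z^4 + 12z^3 − 68z^2 + 168z − 320) + (9z^3 − 84z^2 + 276z − 1056)
  −2z^4 + 12z^3 − 68z^2 + 168z − 320 = (−(2/9)z − 20/27)(9z^3 − 84z^2 + 276z − 1056) + (−(620/9)z^2 + (1240/9)z − 9920/9)
  9z^3 − 84z^2 + 276z − 1056 = (−(81/620)z + 297/310)(−(620/9)z^2 + (1240/9)z − 9920/9) + (0)
Last nonzero remainder: −(620/9)z^2 + (1240/9)z − 9920/9. Dividing through by −620/9 gives the monic gcd z^2 − 2z + 16.

z^2 − 2z + 16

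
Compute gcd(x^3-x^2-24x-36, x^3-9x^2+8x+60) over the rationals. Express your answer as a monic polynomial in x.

Euclidean algorithm in ℚ[x]:
  x^3-x^2-24x-36 = (x^3-9x^2+8x+60) + (8x^2-32x-96)
  x^3-9x^2+8x+60 = ((1/8)x-5/8)(8x^2-32x-96) + (0)
Last nonzero remainder: 8x^2-32x-96. Dividing through by 8 gives the monic gcd x^2-4x-12.

x^2-4x-12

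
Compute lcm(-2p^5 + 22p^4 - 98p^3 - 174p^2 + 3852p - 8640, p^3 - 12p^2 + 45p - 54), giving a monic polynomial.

p^6 - 14p^5 + 82p^4 - 60p^3 - 2187p^2 + 10098p - 12960

Euclidean algorithm in ℚ[p]:
  -2p^5 + 22p^4 - 98p^3 - 174p^2 + 3852p - 8640 = (-2p^2 - 2p - 32)(p^3 - 12p^2 + 45p - 54) + (-576p^2 + 5184p - 10368)
  p^3 - 12p^2 + 45p - 54 = (-(1/576)p + 1/192)(-576p^2 + 5184p - 10368) + (0)
Last nonzero remainder: -576p^2 + 5184p - 10368. Dividing through by -576 gives the monic gcd p^2 - 9p + 18.
Then lcm(f, g) = f·g / gcd(f, g); expanding and making the result monic gives the answer.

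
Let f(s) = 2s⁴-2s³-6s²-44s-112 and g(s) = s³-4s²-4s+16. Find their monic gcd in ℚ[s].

s²-2s-8

Repeated division with remainder:
  2s⁴-2s³-6s²-44s-112 = (2s+6)(s³-4s²-4s+16) + (26s²-52s-208)
  s³-4s²-4s+16 = ((1/26)s-1/13)(26s²-52s-208) + (0)
Last nonzero remainder: 26s²-52s-208. Dividing through by 26 gives the monic gcd s²-2s-8.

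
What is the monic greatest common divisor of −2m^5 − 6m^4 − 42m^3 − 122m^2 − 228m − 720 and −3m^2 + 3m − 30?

m^2 − m + 10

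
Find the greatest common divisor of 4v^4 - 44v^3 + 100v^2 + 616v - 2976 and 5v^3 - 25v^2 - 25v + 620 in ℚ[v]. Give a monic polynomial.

Apply the Euclidean algorithm:
  4v^4 - 44v^3 + 100v^2 + 616v - 2976 = ((4/5)v - 24/5)(5v^3 - 25v^2 - 25v + 620) + (0)
Last nonzero remainder: 5v^3 - 25v^2 - 25v + 620. Dividing through by 5 gives the monic gcd v^3 - 5v^2 - 5v + 124.

v^3 - 5v^2 - 5v + 124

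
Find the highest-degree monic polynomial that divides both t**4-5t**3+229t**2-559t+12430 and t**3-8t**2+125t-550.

t**2-3t+110

By polynomial division,
  t**4-5t**3+229t**2-559t+12430 = (t+3)(t**3-8t**2+125t-550) + (128t**2-384t+14080)
  t**3-8t**2+125t-550 = ((1/128)t-5/128)(128t**2-384t+14080) + (0)
Last nonzero remainder: 128t**2-384t+14080. Dividing through by 128 gives the monic gcd t**2-3t+110.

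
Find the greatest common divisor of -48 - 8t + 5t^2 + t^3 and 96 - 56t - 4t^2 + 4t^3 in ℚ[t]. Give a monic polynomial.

Apply the Euclidean algorithm:
  t^3 + 5t^2 - 8t - 48 = (1/4)(4t^3 - 4t^2 - 56t + 96) + (6t^2 + 6t - 72)
  4t^3 - 4t^2 - 56t + 96 = ((2/3)t - 4/3)(6t^2 + 6t - 72) + (0)
Last nonzero remainder: 6t^2 + 6t - 72. Dividing through by 6 gives the monic gcd t^2 + t - 12.

-12 + t + t^2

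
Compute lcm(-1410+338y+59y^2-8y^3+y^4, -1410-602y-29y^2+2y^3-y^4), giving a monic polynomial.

Apply the Euclidean algorithm:
  y^4-8y^3+59y^2+338y-1410 = (-1)(-y^4+2y^3-29y^2-602y-1410) + (-6y^3+30y^2-264y-2820)
  -y^4+2y^3-29y^2-602y-1410 = ((1/6)y+1/2)(-6y^3+30y^2-264y-2820) + (0)
Last nonzero remainder: -6y^3+30y^2-264y-2820. Dividing through by -6 gives the monic gcd y^3-5y^2+44y+470.
Then lcm(f, g) = f·g / gcd(f, g); expanding and making the result monic gives the answer.

-4230-396y+515y^2+35y^3-5y^4+y^5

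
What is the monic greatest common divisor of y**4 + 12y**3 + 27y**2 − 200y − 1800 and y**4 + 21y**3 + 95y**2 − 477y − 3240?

y**2 + 4y − 45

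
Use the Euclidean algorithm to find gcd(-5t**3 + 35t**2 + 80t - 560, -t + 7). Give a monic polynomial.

t - 7

Apply the Euclidean algorithm:
  -5t**3 + 35t**2 + 80t - 560 = (5t**2 - 80)(-t + 7) + (0)
Last nonzero remainder: -t + 7. Dividing through by -1 gives the monic gcd t - 7.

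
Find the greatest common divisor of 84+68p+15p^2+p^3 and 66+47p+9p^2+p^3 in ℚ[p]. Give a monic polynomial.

2+p

Repeated division with remainder:
  p^3+15p^2+68p+84 = (p^3+9p^2+47p+66) + (6p^2+21p+18)
  p^3+9p^2+47p+66 = ((1/6)p+11/12)(6p^2+21p+18) + ((99/4)p+99/2)
  6p^2+21p+18 = ((8/33)p+4/11)((99/4)p+99/2) + (0)
Last nonzero remainder: (99/4)p+99/2. Dividing through by 99/4 gives the monic gcd p+2.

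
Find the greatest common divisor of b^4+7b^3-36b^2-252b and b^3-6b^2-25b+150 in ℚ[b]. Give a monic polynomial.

b-6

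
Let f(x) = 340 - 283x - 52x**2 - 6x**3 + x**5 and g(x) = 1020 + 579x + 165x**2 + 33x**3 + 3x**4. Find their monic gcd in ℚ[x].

Apply the Euclidean algorithm:
  x**5 - 6x**3 - 52x**2 - 283x + 340 = ((1/3)x - 11/3)(3x**4 + 33x**3 + 165x**2 + 579x + 1020) + (60x**3 + 360x**2 + 1500x + 4080)
  3x**4 + 33x**3 + 165x**2 + 579x + 1020 = ((1/20)x + 1/4)(60x**3 + 360x**2 + 1500x + 4080) + (0)
Last nonzero remainder: 60x**3 + 360x**2 + 1500x + 4080. Dividing through by 60 gives the monic gcd x**3 + 6x**2 + 25x + 68.

68 + 25x + 6x**2 + x**3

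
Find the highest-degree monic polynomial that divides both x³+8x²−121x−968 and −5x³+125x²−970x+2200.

Euclidean algorithm in ℚ[x]:
  x³+8x²−121x−968 = (−1/5)(−5x³+125x²−970x+2200) + (33x²−315x−528)
  −5x³+125x²−970x+2200 = (−(5/33)x+850/363)(33x²−315x−528) + (−(37800/121)x+37800/11)
  33x²−315x−528 = (−(1331/12600)x−242/1575)(−(37800/121)x+37800/11) + (0)
Last nonzero remainder: −(37800/121)x+37800/11. Dividing through by −37800/121 gives the monic gcd x−11.

x−11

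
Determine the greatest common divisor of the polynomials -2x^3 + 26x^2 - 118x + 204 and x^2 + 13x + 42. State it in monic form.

Repeated division with remainder:
  -2x^3 + 26x^2 - 118x + 204 = (-2x + 52)(x^2 + 13x + 42) + (-710x - 1980)
  x^2 + 13x + 42 = (-(1/710)x - 145/10082)(-710x - 1980) + (68172/5041)
  -710x - 1980 = (-(1789555/34086)x - 831765/5681)(68172/5041) + (0)
The last nonzero remainder is the constant 68172/5041, so the polynomials are coprime and gcd = 1.

1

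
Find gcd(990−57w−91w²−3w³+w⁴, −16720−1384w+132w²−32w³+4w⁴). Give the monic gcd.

−55−6w+w²

Apply the Euclidean algorithm:
  w⁴−3w³−91w²−57w+990 = (1/4)(4w⁴−32w³+132w²−1384w−16720) + (5w³−124w²+289w+5170)
  4w⁴−32w³+132w²−1384w−16720 = ((4/5)w+336/25)(5w³−124w²+289w+5170) + ((39184/25)w²−(235104/25)w−431024/5)
  5w³−124w²+289w+5170 = ((125/39184)w−1175/19592)((39184/25)w²−(235104/25)w−431024/5) + (0)
Last nonzero remainder: (39184/25)w²−(235104/25)w−431024/5. Dividing through by 39184/25 gives the monic gcd w²−6w−55.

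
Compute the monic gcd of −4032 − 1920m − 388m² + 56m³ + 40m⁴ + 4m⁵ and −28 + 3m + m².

Repeated division with remainder:
  4m⁵ + 40m⁴ + 56m³ − 388m² − 1920m − 4032 = (4m³ + 28m² + 84m + 144)(m² + 3m − 28) + (0)
The last nonzero remainder m² + 3m − 28 is already monic.

−28 + 3m + m²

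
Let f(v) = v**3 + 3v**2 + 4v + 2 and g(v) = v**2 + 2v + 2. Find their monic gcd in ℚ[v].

v**2 + 2v + 2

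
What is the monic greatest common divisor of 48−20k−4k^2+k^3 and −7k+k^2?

1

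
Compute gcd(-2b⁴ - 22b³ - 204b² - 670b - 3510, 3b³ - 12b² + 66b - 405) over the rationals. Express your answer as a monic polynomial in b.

By polynomial division,
  -2b⁴ - 22b³ - 204b² - 670b - 3510 = (-(2/3)b - 10)(3b³ - 12b² + 66b - 405) + (-280b² - 280b - 7560)
  3b³ - 12b² + 66b - 405 = (-(3/280)b + 3/56)(-280b² - 280b - 7560) + (0)
Last nonzero remainder: -280b² - 280b - 7560. Dividing through by -280 gives the monic gcd b² + b + 27.

b² + b + 27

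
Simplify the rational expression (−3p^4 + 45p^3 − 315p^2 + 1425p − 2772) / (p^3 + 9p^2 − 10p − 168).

Apply the Euclidean algorithm:
  −3p^4 + 45p^3 − 315p^2 + 1425p − 2772 = (−3p + 72)(p^3 + 9p^2 − 10p − 168) + (−993p^2 + 1641p + 9324)
  p^3 + 9p^2 − 10p − 168 = (−(1/993)p − 3526/328683)(−993p^2 + 1641p + 9324) + ((1861860/109561)p − 7447440/109561)
  −993p^2 + 1641p + 9324 = (−(36264691/620620)p − 12161271/88660)((1861860/109561)p − 7447440/109561) + (0)
Last nonzero remainder: (1861860/109561)p − 7447440/109561. Dividing through by 1861860/109561 gives the monic gcd p − 4.
Cancel p − 4 from numerator and denominator to get the reduced form.

(−3p^3 + 33p^2 − 183p + 693)/(p^2 + 13p + 42)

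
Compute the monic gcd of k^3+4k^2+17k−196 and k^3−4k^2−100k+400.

k−4

Apply the Euclidean algorithm:
  k^3+4k^2+17k−196 = (k^3−4k^2−100k+400) + (8k^2+117k−596)
  k^3−4k^2−100k+400 = ((1/8)k−149/64)(8k^2+117k−596) + ((15801/64)k−15801/16)
  8k^2+117k−596 = ((512/15801)k+9536/15801)((15801/64)k−15801/16) + (0)
Last nonzero remainder: (15801/64)k−15801/16. Dividing through by 15801/64 gives the monic gcd k−4.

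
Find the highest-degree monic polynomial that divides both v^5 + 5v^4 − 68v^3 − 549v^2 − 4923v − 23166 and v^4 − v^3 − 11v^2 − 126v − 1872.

Repeated division with remainder:
  v^5 + 5v^4 − 68v^3 − 549v^2 − 4923v − 23166 = (v + 6)(v^4 − v^3 − 11v^2 − 126v − 1872) + (−51v^3 − 357v^2 − 2295v − 11934)
  v^4 − v^3 − 11v^2 − 126v − 1872 = (−(1/51)v + 8/51)(−51v^3 − 357v^2 − 2295v − 11934) + (0)
Last nonzero remainder: −51v^3 − 357v^2 − 2295v − 11934. Dividing through by −51 gives the monic gcd v^3 + 7v^2 + 45v + 234.

v^3 + 7v^2 + 45v + 234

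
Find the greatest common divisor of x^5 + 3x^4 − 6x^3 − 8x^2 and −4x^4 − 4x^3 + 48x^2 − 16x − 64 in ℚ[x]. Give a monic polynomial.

x^3 + 3x^2 − 6x − 8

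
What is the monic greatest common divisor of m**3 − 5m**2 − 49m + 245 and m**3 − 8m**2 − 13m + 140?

Euclidean algorithm in ℚ[m]:
  m**3 − 5m**2 − 49m + 245 = (m**3 − 8m**2 − 13m + 140) + (3m**2 − 36m + 105)
  m**3 − 8m**2 − 13m + 140 = ((1/3)m + 4/3)(3m**2 − 36m + 105) + (0)
Last nonzero remainder: 3m**2 − 36m + 105. Dividing through by 3 gives the monic gcd m**2 − 12m + 35.

m**2 − 12m + 35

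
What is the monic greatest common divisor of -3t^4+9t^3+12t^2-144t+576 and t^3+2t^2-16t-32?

Euclidean algorithm in ℚ[t]:
  -3t^4+9t^3+12t^2-144t+576 = (-3t+15)(t^3+2t^2-16t-32) + (-66t^2+1056)
  t^3+2t^2-16t-32 = (-(1/66)t-1/33)(-66t^2+1056) + (0)
Last nonzero remainder: -66t^2+1056. Dividing through by -66 gives the monic gcd t^2-16.

t^2-16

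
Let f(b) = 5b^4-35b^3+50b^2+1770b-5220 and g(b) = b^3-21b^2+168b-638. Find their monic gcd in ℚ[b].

Repeated division with remainder:
  5b^4-35b^3+50b^2+1770b-5220 = (5b+70)(b^3-21b^2+168b-638) + (680b^2-6800b+39440)
  b^3-21b^2+168b-638 = ((1/680)b-11/680)(680b^2-6800b+39440) + (0)
Last nonzero remainder: 680b^2-6800b+39440. Dividing through by 680 gives the monic gcd b^2-10b+58.

b^2-10b+58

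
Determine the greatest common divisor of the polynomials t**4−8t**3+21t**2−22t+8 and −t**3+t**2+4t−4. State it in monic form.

Apply the Euclidean algorithm:
  t**4−8t**3+21t**2−22t+8 = (−t+7)(−t**3+t**2+4t−4) + (18t**2−54t+36)
  −t**3+t**2+4t−4 = (−(1/18)t−1/9)(18t**2−54t+36) + (0)
Last nonzero remainder: 18t**2−54t+36. Dividing through by 18 gives the monic gcd t**2−3t+2.

t**2−3t+2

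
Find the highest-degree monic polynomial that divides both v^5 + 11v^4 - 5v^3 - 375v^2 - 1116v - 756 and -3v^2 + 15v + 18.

v^2 - 5v - 6

Apply the Euclidean algorithm:
  v^5 + 11v^4 - 5v^3 - 375v^2 - 1116v - 756 = (-(1/3)v^3 - (16/3)v^2 - 27v - 42)(-3v^2 + 15v + 18) + (0)
Last nonzero remainder: -3v^2 + 15v + 18. Dividing through by -3 gives the monic gcd v^2 - 5v - 6.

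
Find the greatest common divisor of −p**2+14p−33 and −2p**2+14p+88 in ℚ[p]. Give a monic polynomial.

By polynomial division,
  −p**2+14p−33 = (1/2)(−2p**2+14p+88) + (7p−77)
  −2p**2+14p+88 = (−(2/7)p−8/7)(7p−77) + (0)
Last nonzero remainder: 7p−77. Dividing through by 7 gives the monic gcd p−11.

p−11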